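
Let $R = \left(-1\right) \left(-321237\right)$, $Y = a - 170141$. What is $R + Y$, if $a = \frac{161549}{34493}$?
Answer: $\frac{5211915877}{34493} \approx 1.511 \cdot 10^{5}$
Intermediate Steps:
$a = \frac{161549}{34493}$ ($a = 161549 \cdot \frac{1}{34493} = \frac{161549}{34493} \approx 4.6835$)
$Y = - \frac{5868511964}{34493}$ ($Y = \frac{161549}{34493} - 170141 = - \frac{5868511964}{34493} \approx -1.7014 \cdot 10^{5}$)
$R = 321237$
$R + Y = 321237 - \frac{5868511964}{34493} = \frac{5211915877}{34493}$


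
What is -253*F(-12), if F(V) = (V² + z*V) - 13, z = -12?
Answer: -69575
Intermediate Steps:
F(V) = -13 + V² - 12*V (F(V) = (V² - 12*V) - 13 = -13 + V² - 12*V)
-253*F(-12) = -253*(-13 + (-12)² - 12*(-12)) = -253*(-13 + 144 + 144) = -253*275 = -69575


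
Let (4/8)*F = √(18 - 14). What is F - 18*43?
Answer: -770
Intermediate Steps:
F = 4 (F = 2*√(18 - 14) = 2*√4 = 2*2 = 4)
F - 18*43 = 4 - 18*43 = 4 - 774 = -770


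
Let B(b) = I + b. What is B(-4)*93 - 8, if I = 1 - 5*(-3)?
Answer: 1108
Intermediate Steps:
I = 16 (I = 1 + 15 = 16)
B(b) = 16 + b
B(-4)*93 - 8 = (16 - 4)*93 - 8 = 12*93 - 8 = 1116 - 8 = 1108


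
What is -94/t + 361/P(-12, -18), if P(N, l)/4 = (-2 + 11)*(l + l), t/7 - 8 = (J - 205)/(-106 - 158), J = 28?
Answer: -12648613/6921936 ≈ -1.8273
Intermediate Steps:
t = 5341/88 (t = 56 + 7*((28 - 205)/(-106 - 158)) = 56 + 7*(-177/(-264)) = 56 + 7*(-177*(-1/264)) = 56 + 7*(59/88) = 56 + 413/88 = 5341/88 ≈ 60.693)
P(N, l) = 72*l (P(N, l) = 4*((-2 + 11)*(l + l)) = 4*(9*(2*l)) = 4*(18*l) = 72*l)
-94/t + 361/P(-12, -18) = -94/5341/88 + 361/((72*(-18))) = -94*88/5341 + 361/(-1296) = -8272/5341 + 361*(-1/1296) = -8272/5341 - 361/1296 = -12648613/6921936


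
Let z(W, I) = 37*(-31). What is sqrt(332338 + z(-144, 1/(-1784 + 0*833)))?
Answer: 21*sqrt(751) ≈ 575.49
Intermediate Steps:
z(W, I) = -1147
sqrt(332338 + z(-144, 1/(-1784 + 0*833))) = sqrt(332338 - 1147) = sqrt(331191) = 21*sqrt(751)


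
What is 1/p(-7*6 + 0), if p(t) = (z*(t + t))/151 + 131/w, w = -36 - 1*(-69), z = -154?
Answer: 4983/446669 ≈ 0.011156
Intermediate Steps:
w = 33 (w = -36 + 69 = 33)
p(t) = 131/33 - 308*t/151 (p(t) = -154*(t + t)/151 + 131/33 = -308*t*(1/151) + 131*(1/33) = -308*t*(1/151) + 131/33 = -308*t/151 + 131/33 = 131/33 - 308*t/151)
1/p(-7*6 + 0) = 1/(131/33 - 308*(-7*6 + 0)/151) = 1/(131/33 - 308*(-42 + 0)/151) = 1/(131/33 - 308/151*(-42)) = 1/(131/33 + 12936/151) = 1/(446669/4983) = 4983/446669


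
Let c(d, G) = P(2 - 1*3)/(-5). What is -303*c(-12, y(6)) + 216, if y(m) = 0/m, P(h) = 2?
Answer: 1686/5 ≈ 337.20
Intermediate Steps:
y(m) = 0
c(d, G) = -2/5 (c(d, G) = 2/(-5) = 2*(-1/5) = -2/5)
-303*c(-12, y(6)) + 216 = -303*(-2/5) + 216 = 606/5 + 216 = 1686/5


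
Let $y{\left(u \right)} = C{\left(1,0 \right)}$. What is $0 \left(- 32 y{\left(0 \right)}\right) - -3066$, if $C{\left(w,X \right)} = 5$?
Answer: $3066$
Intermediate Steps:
$y{\left(u \right)} = 5$
$0 \left(- 32 y{\left(0 \right)}\right) - -3066 = 0 \left(\left(-32\right) 5\right) - -3066 = 0 \left(-160\right) + 3066 = 0 + 3066 = 3066$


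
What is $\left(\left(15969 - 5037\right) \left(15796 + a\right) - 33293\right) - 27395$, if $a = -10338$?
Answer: $59606168$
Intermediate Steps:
$\left(\left(15969 - 5037\right) \left(15796 + a\right) - 33293\right) - 27395 = \left(\left(15969 - 5037\right) \left(15796 - 10338\right) - 33293\right) - 27395 = \left(10932 \cdot 5458 - 33293\right) - 27395 = \left(59666856 - 33293\right) - 27395 = 59633563 - 27395 = 59606168$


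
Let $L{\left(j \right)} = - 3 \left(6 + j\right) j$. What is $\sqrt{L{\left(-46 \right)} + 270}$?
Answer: $5 i \sqrt{210} \approx 72.457 i$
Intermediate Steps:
$L{\left(j \right)} = j \left(-18 - 3 j\right)$ ($L{\left(j \right)} = \left(-18 - 3 j\right) j = j \left(-18 - 3 j\right)$)
$\sqrt{L{\left(-46 \right)} + 270} = \sqrt{\left(-3\right) \left(-46\right) \left(6 - 46\right) + 270} = \sqrt{\left(-3\right) \left(-46\right) \left(-40\right) + 270} = \sqrt{-5520 + 270} = \sqrt{-5250} = 5 i \sqrt{210}$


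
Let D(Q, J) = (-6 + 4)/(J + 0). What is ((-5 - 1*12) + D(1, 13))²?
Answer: 49729/169 ≈ 294.25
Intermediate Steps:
D(Q, J) = -2/J
((-5 - 1*12) + D(1, 13))² = ((-5 - 1*12) - 2/13)² = ((-5 - 12) - 2*1/13)² = (-17 - 2/13)² = (-223/13)² = 49729/169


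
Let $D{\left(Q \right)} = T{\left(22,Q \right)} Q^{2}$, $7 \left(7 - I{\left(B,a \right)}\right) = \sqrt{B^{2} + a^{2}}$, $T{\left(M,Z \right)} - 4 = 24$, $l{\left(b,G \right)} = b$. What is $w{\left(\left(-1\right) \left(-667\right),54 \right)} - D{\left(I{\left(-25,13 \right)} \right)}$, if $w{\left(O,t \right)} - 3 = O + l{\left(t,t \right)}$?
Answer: $- \frac{7712}{7} + 56 \sqrt{794} \approx 476.25$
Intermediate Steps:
$T{\left(M,Z \right)} = 28$ ($T{\left(M,Z \right)} = 4 + 24 = 28$)
$I{\left(B,a \right)} = 7 - \frac{\sqrt{B^{2} + a^{2}}}{7}$
$w{\left(O,t \right)} = 3 + O + t$ ($w{\left(O,t \right)} = 3 + \left(O + t\right) = 3 + O + t$)
$D{\left(Q \right)} = 28 Q^{2}$
$w{\left(\left(-1\right) \left(-667\right),54 \right)} - D{\left(I{\left(-25,13 \right)} \right)} = \left(3 - -667 + 54\right) - 28 \left(7 - \frac{\sqrt{\left(-25\right)^{2} + 13^{2}}}{7}\right)^{2} = \left(3 + 667 + 54\right) - 28 \left(7 - \frac{\sqrt{625 + 169}}{7}\right)^{2} = 724 - 28 \left(7 - \frac{\sqrt{794}}{7}\right)^{2}$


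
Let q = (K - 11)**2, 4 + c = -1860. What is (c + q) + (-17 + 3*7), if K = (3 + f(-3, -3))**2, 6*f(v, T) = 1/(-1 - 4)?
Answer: -1502683559/810000 ≈ -1855.2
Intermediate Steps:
f(v, T) = -1/30 (f(v, T) = 1/(6*(-1 - 4)) = (1/6)/(-5) = (1/6)*(-1/5) = -1/30)
c = -1864 (c = -4 - 1860 = -1864)
K = 7921/900 (K = (3 - 1/30)**2 = (89/30)**2 = 7921/900 ≈ 8.8011)
q = 3916441/810000 (q = (7921/900 - 11)**2 = (-1979/900)**2 = 3916441/810000 ≈ 4.8351)
(c + q) + (-17 + 3*7) = (-1864 + 3916441/810000) + (-17 + 3*7) = -1505923559/810000 + (-17 + 21) = -1505923559/810000 + 4 = -1502683559/810000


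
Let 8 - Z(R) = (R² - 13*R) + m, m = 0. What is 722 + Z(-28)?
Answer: -418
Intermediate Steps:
Z(R) = 8 - R² + 13*R (Z(R) = 8 - ((R² - 13*R) + 0) = 8 - (R² - 13*R) = 8 + (-R² + 13*R) = 8 - R² + 13*R)
722 + Z(-28) = 722 + (8 - 1*(-28)² + 13*(-28)) = 722 + (8 - 1*784 - 364) = 722 + (8 - 784 - 364) = 722 - 1140 = -418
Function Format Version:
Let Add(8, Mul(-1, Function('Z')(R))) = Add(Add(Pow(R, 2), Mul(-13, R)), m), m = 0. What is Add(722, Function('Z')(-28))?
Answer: -418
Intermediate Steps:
Function('Z')(R) = Add(8, Mul(-1, Pow(R, 2)), Mul(13, R)) (Function('Z')(R) = Add(8, Mul(-1, Add(Add(Pow(R, 2), Mul(-13, R)), 0))) = Add(8, Mul(-1, Add(Pow(R, 2), Mul(-13, R)))) = Add(8, Add(Mul(-1, Pow(R, 2)), Mul(13, R))) = Add(8, Mul(-1, Pow(R, 2)), Mul(13, R)))
Add(722, Function('Z')(-28)) = Add(722, Add(8, Mul(-1, Pow(-28, 2)), Mul(13, -28))) = Add(722, Add(8, Mul(-1, 784), -364)) = Add(722, Add(8, -784, -364)) = Add(722, -1140) = -418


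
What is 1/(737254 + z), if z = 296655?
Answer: 1/1033909 ≈ 9.6720e-7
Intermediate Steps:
1/(737254 + z) = 1/(737254 + 296655) = 1/1033909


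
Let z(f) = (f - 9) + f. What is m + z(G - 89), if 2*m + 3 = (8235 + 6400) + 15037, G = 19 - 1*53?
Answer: 29159/2 ≈ 14580.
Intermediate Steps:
G = -34 (G = 19 - 53 = -34)
m = 29669/2 (m = -3/2 + ((8235 + 6400) + 15037)/2 = -3/2 + (14635 + 15037)/2 = -3/2 + (½)*29672 = -3/2 + 14836 = 29669/2 ≈ 14835.)
z(f) = -9 + 2*f (z(f) = (-9 + f) + f = -9 + 2*f)
m + z(G - 89) = 29669/2 + (-9 + 2*(-34 - 89)) = 29669/2 + (-9 + 2*(-123)) = 29669/2 + (-9 - 246) = 29669/2 - 255 = 29159/2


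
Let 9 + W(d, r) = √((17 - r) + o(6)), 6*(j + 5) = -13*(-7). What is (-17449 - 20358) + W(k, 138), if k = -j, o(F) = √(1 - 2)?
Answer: -37816 + √(-121 + I) ≈ -37816.0 + 11.0*I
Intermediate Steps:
o(F) = I (o(F) = √(-1) = I)
j = 61/6 (j = -5 + (-13*(-7))/6 = -5 + (⅙)*91 = -5 + 91/6 = 61/6 ≈ 10.167)
k = -61/6 (k = -1*61/6 = -61/6 ≈ -10.167)
W(d, r) = -9 + √(17 + I - r) (W(d, r) = -9 + √((17 - r) + I) = -9 + √(17 + I - r))
(-17449 - 20358) + W(k, 138) = (-17449 - 20358) + (-9 + √(17 + I - 1*138)) = -37807 + (-9 + √(17 + I - 138)) = -37807 + (-9 + √(-121 + I)) = -37816 + √(-121 + I)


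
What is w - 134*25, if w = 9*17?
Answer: -3197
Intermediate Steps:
w = 153
w - 134*25 = 153 - 134*25 = 153 - 3350 = -3197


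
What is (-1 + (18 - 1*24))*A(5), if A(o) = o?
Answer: -35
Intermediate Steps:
(-1 + (18 - 1*24))*A(5) = (-1 + (18 - 1*24))*5 = (-1 + (18 - 24))*5 = (-1 - 6)*5 = -7*5 = -35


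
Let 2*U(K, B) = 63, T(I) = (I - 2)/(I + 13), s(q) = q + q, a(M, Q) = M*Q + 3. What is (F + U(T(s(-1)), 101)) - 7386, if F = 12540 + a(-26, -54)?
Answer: 13185/2 ≈ 6592.5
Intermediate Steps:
a(M, Q) = 3 + M*Q
s(q) = 2*q
T(I) = (-2 + I)/(13 + I)
U(K, B) = 63/2 (U(K, B) = (½)*63 = 63/2)
F = 13947 (F = 12540 + (3 - 26*(-54)) = 12540 + (3 + 1404) = 12540 + 1407 = 13947)
(F + U(T(s(-1)), 101)) - 7386 = (13947 + 63/2) - 7386 = 27957/2 - 7386 = 13185/2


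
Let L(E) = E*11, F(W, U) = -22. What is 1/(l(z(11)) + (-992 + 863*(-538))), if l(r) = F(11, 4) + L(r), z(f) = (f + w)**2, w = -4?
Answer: -1/464769 ≈ -2.1516e-6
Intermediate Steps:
z(f) = (-4 + f)**2 (z(f) = (f - 4)**2 = (-4 + f)**2)
L(E) = 11*E
l(r) = -22 + 11*r
1/(l(z(11)) + (-992 + 863*(-538))) = 1/((-22 + 11*(-4 + 11)**2) + (-992 + 863*(-538))) = 1/((-22 + 11*7**2) + (-992 - 464294)) = 1/((-22 + 11*49) - 465286) = 1/((-22 + 539) - 465286) = 1/(517 - 465286) = 1/(-464769) = -1/464769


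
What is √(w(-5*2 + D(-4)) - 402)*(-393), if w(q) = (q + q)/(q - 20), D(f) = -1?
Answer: -786*I*√96410/31 ≈ -7872.7*I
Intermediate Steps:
w(q) = 2*q/(-20 + q) (w(q) = (2*q)/(-20 + q) = 2*q/(-20 + q))
√(w(-5*2 + D(-4)) - 402)*(-393) = √(2*(-5*2 - 1)/(-20 + (-5*2 - 1)) - 402)*(-393) = √(2*(-10 - 1)/(-20 + (-10 - 1)) - 402)*(-393) = √(2*(-11)/(-20 - 11) - 402)*(-393) = √(2*(-11)/(-31) - 402)*(-393) = √(2*(-11)*(-1/31) - 402)*(-393) = √(22/31 - 402)*(-393) = √(-12440/31)*(-393) = (2*I*√96410/31)*(-393) = -786*I*√96410/31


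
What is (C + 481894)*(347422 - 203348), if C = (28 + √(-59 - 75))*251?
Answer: 70440948228 + 36162574*I*√134 ≈ 7.0441e+10 + 4.1861e+8*I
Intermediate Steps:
C = 7028 + 251*I*√134 (C = (28 + √(-134))*251 = (28 + I*√134)*251 = 7028 + 251*I*√134 ≈ 7028.0 + 2905.5*I)
(C + 481894)*(347422 - 203348) = ((7028 + 251*I*√134) + 481894)*(347422 - 203348) = (488922 + 251*I*√134)*144074 = 70440948228 + 36162574*I*√134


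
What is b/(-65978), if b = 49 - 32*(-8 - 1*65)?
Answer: -2385/65978 ≈ -0.036148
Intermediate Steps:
b = 2385 (b = 49 - 32*(-8 - 65) = 49 - 32*(-73) = 49 + 2336 = 2385)
b/(-65978) = 2385/(-65978) = 2385*(-1/65978) = -2385/65978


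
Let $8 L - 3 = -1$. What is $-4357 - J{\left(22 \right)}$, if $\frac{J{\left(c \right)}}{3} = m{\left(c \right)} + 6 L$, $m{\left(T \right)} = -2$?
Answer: $- \frac{8711}{2} \approx -4355.5$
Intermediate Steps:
$L = \frac{1}{4}$ ($L = \frac{3}{8} + \frac{1}{8} \left(-1\right) = \frac{3}{8} - \frac{1}{8} = \frac{1}{4} \approx 0.25$)
$J{\left(c \right)} = - \frac{3}{2}$ ($J{\left(c \right)} = 3 \left(-2 + 6 \cdot \frac{1}{4}\right) = 3 \left(-2 + \frac{3}{2}\right) = 3 \left(- \frac{1}{2}\right) = - \frac{3}{2}$)
$-4357 - J{\left(22 \right)} = -4357 - - \frac{3}{2} = -4357 + \frac{3}{2} = - \frac{8711}{2}$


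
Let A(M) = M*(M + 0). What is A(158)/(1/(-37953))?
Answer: -947458692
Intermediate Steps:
A(M) = M² (A(M) = M*M = M²)
A(158)/(1/(-37953)) = 158²/(1/(-37953)) = 24964/(-1/37953) = 24964*(-37953) = -947458692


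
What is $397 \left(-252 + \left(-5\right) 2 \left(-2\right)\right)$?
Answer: $-92104$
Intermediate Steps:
$397 \left(-252 + \left(-5\right) 2 \left(-2\right)\right) = 397 \left(-252 - -20\right) = 397 \left(-252 + 20\right) = 397 \left(-232\right) = -92104$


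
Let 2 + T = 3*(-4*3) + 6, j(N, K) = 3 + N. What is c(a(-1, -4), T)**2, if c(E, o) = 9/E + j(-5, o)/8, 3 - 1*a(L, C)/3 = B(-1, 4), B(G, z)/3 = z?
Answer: 49/144 ≈ 0.34028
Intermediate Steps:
B(G, z) = 3*z
a(L, C) = -27 (a(L, C) = 9 - 9*4 = 9 - 3*12 = 9 - 36 = -27)
T = -32 (T = -2 + (3*(-4*3) + 6) = -2 + (3*(-12) + 6) = -2 + (-36 + 6) = -2 - 30 = -32)
c(E, o) = -1/4 + 9/E (c(E, o) = 9/E + (3 - 5)/8 = 9/E - 2*1/8 = 9/E - 1/4 = -1/4 + 9/E)
c(a(-1, -4), T)**2 = ((1/4)*(36 - 1*(-27))/(-27))**2 = ((1/4)*(-1/27)*(36 + 27))**2 = ((1/4)*(-1/27)*63)**2 = (-7/12)**2 = 49/144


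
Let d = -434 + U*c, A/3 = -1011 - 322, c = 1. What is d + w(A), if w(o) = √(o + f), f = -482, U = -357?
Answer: -791 + I*√4481 ≈ -791.0 + 66.94*I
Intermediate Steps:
A = -3999 (A = 3*(-1011 - 322) = 3*(-1333) = -3999)
d = -791 (d = -434 - 357*1 = -434 - 357 = -791)
w(o) = √(-482 + o) (w(o) = √(o - 482) = √(-482 + o))
d + w(A) = -791 + √(-482 - 3999) = -791 + √(-4481) = -791 + I*√4481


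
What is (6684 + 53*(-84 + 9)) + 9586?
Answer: 12295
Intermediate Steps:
(6684 + 53*(-84 + 9)) + 9586 = (6684 + 53*(-75)) + 9586 = (6684 - 3975) + 9586 = 2709 + 9586 = 12295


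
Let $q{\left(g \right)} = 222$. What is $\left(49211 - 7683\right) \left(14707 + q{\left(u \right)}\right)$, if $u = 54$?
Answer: $619971512$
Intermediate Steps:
$\left(49211 - 7683\right) \left(14707 + q{\left(u \right)}\right) = \left(49211 - 7683\right) \left(14707 + 222\right) = 41528 \cdot 14929 = 619971512$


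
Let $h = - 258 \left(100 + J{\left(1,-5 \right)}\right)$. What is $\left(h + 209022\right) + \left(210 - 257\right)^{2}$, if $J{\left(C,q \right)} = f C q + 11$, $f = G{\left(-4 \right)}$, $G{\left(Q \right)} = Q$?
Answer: $177433$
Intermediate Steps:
$f = -4$
$J{\left(C,q \right)} = 11 - 4 C q$ ($J{\left(C,q \right)} = - 4 C q + 11 = 11 - 4 C q$)
$h = -33798$ ($h = - 258 \left(100 - \left(-11 + 4 \left(-5\right)\right)\right) = - 258 \left(100 + \left(11 + 20\right)\right) = - 258 \left(100 + 31\right) = \left(-258\right) 131 = -33798$)
$\left(h + 209022\right) + \left(210 - 257\right)^{2} = \left(-33798 + 209022\right) + \left(210 - 257\right)^{2} = 175224 + \left(-47\right)^{2} = 175224 + 2209 = 177433$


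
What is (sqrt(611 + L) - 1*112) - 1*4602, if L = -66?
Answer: -4714 + sqrt(545) ≈ -4690.7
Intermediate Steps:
(sqrt(611 + L) - 1*112) - 1*4602 = (sqrt(611 - 66) - 1*112) - 1*4602 = (sqrt(545) - 112) - 4602 = (-112 + sqrt(545)) - 4602 = -4714 + sqrt(545)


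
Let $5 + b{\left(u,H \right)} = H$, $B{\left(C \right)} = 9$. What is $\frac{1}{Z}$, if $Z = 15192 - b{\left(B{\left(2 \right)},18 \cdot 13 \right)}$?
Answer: $\frac{1}{14963} \approx 6.6831 \cdot 10^{-5}$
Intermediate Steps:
$b{\left(u,H \right)} = -5 + H$
$Z = 14963$ ($Z = 15192 - \left(-5 + 18 \cdot 13\right) = 15192 - \left(-5 + 234\right) = 15192 - 229 = 14963$)
$\frac{1}{Z} = \frac{1}{14963}$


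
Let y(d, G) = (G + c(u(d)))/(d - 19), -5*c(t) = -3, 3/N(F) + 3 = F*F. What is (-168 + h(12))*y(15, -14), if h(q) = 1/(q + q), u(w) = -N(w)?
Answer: -270077/480 ≈ -562.66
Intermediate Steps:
N(F) = 3/(-3 + F²) (N(F) = 3/(-3 + F*F) = 3/(-3 + F²))
u(w) = -3/(-3 + w²)
h(q) = 1/(2*q)
c(t) = ⅗ (c(t) = -⅕*(-3) = ⅗)
y(d, G) = (⅗ + G)/(-19 + d) (y(d, G) = (G + ⅗)/(d - 19) = (⅗ + G)/(-19 + d))
(-168 + h(12))*y(15, -14) = (-168 + (½)/12)*((⅗ - 14)/(-19 + 15)) = (-168 + (½)*(1/12))*(-67/5/(-4)) = (-168 + 1/24)*(-¼*(-67/5)) = -4031/24*67/20 = -270077/480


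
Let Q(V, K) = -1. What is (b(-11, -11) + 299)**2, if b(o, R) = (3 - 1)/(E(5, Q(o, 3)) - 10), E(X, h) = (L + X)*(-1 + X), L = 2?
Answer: 7246864/81 ≈ 89468.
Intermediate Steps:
E(X, h) = (-1 + X)*(2 + X) (E(X, h) = (2 + X)*(-1 + X) = (-1 + X)*(2 + X))
b(o, R) = 1/9 (b(o, R) = (3 - 1)/((-2 + 5 + 5**2) - 10) = 2/((-2 + 5 + 25) - 10) = 2/(28 - 10) = 2/18 = 2*(1/18) = 1/9)
(b(-11, -11) + 299)**2 = (1/9 + 299)**2 = (2692/9)**2 = 7246864/81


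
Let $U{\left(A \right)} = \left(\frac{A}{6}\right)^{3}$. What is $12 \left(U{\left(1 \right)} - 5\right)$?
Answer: $- \frac{1079}{18} \approx -59.944$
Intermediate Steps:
$U{\left(A \right)} = \frac{A^{3}}{216}$ ($U{\left(A \right)} = \left(A \frac{1}{6}\right)^{3} = \left(\frac{A}{6}\right)^{3} = \frac{A^{3}}{216}$)
$12 \left(U{\left(1 \right)} - 5\right) = 12 \left(\frac{1^{3}}{216} - 5\right) = 12 \left(\frac{1}{216} \cdot 1 - 5\right) = 12 \left(\frac{1}{216} - 5\right) = 12 \left(- \frac{1079}{216}\right) = - \frac{1079}{18}$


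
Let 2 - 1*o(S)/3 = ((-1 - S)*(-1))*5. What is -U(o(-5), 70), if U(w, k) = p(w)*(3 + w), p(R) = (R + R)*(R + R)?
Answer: -1202256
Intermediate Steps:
o(S) = -9 - 15*S (o(S) = 6 - 3*(-1 - S)*(-1)*5 = 6 - 3*(1 + S)*5 = 6 - 3*(5 + 5*S) = 6 + (-15 - 15*S) = -9 - 15*S)
p(R) = 4*R**2 (p(R) = (2*R)*(2*R) = 4*R**2)
U(w, k) = 4*w**2*(3 + w) (U(w, k) = (4*w**2)*(3 + w) = 4*w**2*(3 + w))
-U(o(-5), 70) = -4*(-9 - 15*(-5))**2*(3 + (-9 - 15*(-5))) = -4*(-9 + 75)**2*(3 + (-9 + 75)) = -4*66**2*(3 + 66) = -4*4356*69 = -1*1202256 = -1202256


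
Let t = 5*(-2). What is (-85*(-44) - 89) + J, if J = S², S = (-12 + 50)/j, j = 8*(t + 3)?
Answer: 2862745/784 ≈ 3651.5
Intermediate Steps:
t = -10
j = -56 (j = 8*(-10 + 3) = 8*(-7) = -56)
S = -19/28 (S = (-12 + 50)/(-56) = 38*(-1/56) = -19/28 ≈ -0.67857)
J = 361/784 (J = (-19/28)² = 361/784 ≈ 0.46046)
(-85*(-44) - 89) + J = (-85*(-44) - 89) + 361/784 = (3740 - 89) + 361/784 = 3651 + 361/784 = 2862745/784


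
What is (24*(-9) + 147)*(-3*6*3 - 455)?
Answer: 35121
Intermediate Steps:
(24*(-9) + 147)*(-3*6*3 - 455) = (-216 + 147)*(-18*3 - 455) = -69*(-54 - 455) = -69*(-509) = 35121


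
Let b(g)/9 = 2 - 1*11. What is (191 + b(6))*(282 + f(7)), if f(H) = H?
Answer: 31790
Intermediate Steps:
b(g) = -81 (b(g) = 9*(2 - 1*11) = 9*(2 - 11) = 9*(-9) = -81)
(191 + b(6))*(282 + f(7)) = (191 - 81)*(282 + 7) = 110*289 = 31790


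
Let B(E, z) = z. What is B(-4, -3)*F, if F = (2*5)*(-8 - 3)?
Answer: 330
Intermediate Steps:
F = -110 (F = 10*(-11) = -110)
B(-4, -3)*F = -3*(-110) = 330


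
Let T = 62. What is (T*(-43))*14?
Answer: -37324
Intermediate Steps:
(T*(-43))*14 = (62*(-43))*14 = -2666*14 = -37324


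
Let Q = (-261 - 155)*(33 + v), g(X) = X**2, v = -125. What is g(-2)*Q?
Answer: 153088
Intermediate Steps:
Q = 38272 (Q = (-261 - 155)*(33 - 125) = -416*(-92) = 38272)
g(-2)*Q = (-2)**2*38272 = 4*38272 = 153088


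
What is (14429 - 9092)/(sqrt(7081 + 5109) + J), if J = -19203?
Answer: -102486411/368743019 - 5337*sqrt(12190)/368743019 ≈ -0.27953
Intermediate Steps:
(14429 - 9092)/(sqrt(7081 + 5109) + J) = (14429 - 9092)/(sqrt(7081 + 5109) - 19203) = 5337/(sqrt(12190) - 19203) = 5337/(-19203 + sqrt(12190))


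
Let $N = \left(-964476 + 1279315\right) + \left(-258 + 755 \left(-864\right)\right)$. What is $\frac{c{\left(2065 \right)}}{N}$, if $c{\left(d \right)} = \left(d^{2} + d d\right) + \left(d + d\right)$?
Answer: $- \frac{8532580}{337739} \approx -25.264$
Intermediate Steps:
$c{\left(d \right)} = 2 d + 2 d^{2}$ ($c{\left(d \right)} = \left(d^{2} + d^{2}\right) + 2 d = 2 d^{2} + 2 d = 2 d + 2 d^{2}$)
$N = -337739$ ($N = 314839 - 652578 = -337739$)
$\frac{c{\left(2065 \right)}}{N} = \frac{2 \cdot 2065 \left(1 + 2065\right)}{-337739} = 2 \cdot 2065 \cdot 2066 \left(- \frac{1}{337739}\right) = 8532580 \left(- \frac{1}{337739}\right) = - \frac{8532580}{337739}$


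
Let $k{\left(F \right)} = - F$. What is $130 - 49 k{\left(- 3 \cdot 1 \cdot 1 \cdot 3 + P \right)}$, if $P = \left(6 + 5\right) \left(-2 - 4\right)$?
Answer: $-3545$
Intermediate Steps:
$P = -66$ ($P = 11 \left(-6\right) = -66$)
$130 - 49 k{\left(- 3 \cdot 1 \cdot 1 \cdot 3 + P \right)} = 130 - 49 \left(- (- 3 \cdot 1 \cdot 1 \cdot 3 - 66)\right) = 130 - 49 \left(- (- 3 \cdot 1 \cdot 3 - 66)\right) = 130 - 49 \left(- (\left(-3\right) 3 - 66)\right) = 130 - 49 \left(- (-9 - 66)\right) = 130 - 49 \left(\left(-1\right) \left(-75\right)\right) = 130 - 3675 = -3545$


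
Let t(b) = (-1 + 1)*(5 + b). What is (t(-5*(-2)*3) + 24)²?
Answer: 576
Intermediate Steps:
t(b) = 0 (t(b) = 0*(5 + b) = 0)
(t(-5*(-2)*3) + 24)² = (0 + 24)² = 24² = 576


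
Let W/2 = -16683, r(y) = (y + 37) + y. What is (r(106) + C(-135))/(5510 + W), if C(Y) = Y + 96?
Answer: -105/13928 ≈ -0.0075388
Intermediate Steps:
C(Y) = 96 + Y
r(y) = 37 + 2*y (r(y) = (37 + y) + y = 37 + 2*y)
W = -33366 (W = 2*(-16683) = -33366)
(r(106) + C(-135))/(5510 + W) = ((37 + 2*106) + (96 - 135))/(5510 - 33366) = ((37 + 212) - 39)/(-27856) = (249 - 39)*(-1/27856) = 210*(-1/27856) = -105/13928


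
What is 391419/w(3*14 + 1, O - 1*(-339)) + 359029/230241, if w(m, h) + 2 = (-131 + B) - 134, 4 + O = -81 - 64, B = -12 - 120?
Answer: -20500672/20931 ≈ -979.44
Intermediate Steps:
B = -132
O = -149 (O = -4 + (-81 - 64) = -4 - 145 = -149)
w(m, h) = -399 (w(m, h) = -2 + ((-131 - 132) - 134) = -2 + (-263 - 134) = -2 - 397 = -399)
391419/w(3*14 + 1, O - 1*(-339)) + 359029/230241 = 391419/(-399) + 359029/230241 = 391419*(-1/399) + 359029*(1/230241) = -981 + 32639/20931 = -20500672/20931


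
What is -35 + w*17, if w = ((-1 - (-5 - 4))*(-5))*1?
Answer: -715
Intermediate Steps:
w = -40 (w = ((-1 - 1*(-9))*(-5))*1 = ((-1 + 9)*(-5))*1 = (8*(-5))*1 = -40*1 = -40)
-35 + w*17 = -35 - 40*17 = -35 - 680 = -715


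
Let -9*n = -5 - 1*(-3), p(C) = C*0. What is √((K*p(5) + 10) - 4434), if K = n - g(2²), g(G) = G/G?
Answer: 2*I*√1106 ≈ 66.513*I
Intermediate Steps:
p(C) = 0
g(G) = 1
n = 2/9 (n = -(-5 - 1*(-3))/9 = -(-5 + 3)/9 = -⅑*(-2) = 2/9 ≈ 0.22222)
K = -7/9 (K = 2/9 - 1*1 = 2/9 - 1 = -7/9 ≈ -0.77778)
√((K*p(5) + 10) - 4434) = √((-7/9*0 + 10) - 4434) = √((0 + 10) - 4434) = √(10 - 4434) = √(-4424) = 2*I*√1106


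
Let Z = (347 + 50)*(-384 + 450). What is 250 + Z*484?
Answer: 12682018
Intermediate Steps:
Z = 26202 (Z = 397*66 = 26202)
250 + Z*484 = 250 + 26202*484 = 250 + 12681768 = 12682018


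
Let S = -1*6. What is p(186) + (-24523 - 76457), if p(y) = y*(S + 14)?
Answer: -99492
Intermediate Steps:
S = -6
p(y) = 8*y (p(y) = y*(-6 + 14) = y*8 = 8*y)
p(186) + (-24523 - 76457) = 8*186 + (-24523 - 76457) = 1488 - 100980 = -99492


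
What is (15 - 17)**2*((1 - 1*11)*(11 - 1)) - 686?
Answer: -1086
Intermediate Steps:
(15 - 17)**2*((1 - 1*11)*(11 - 1)) - 686 = (-2)**2*((1 - 11)*10) - 686 = 4*(-10*10) - 686 = 4*(-100) - 686 = -400 - 686 = -1086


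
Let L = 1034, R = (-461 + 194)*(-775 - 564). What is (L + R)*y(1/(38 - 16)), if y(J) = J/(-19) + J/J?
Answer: 149514099/418 ≈ 3.5769e+5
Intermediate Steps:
R = 357513 (R = -267*(-1339) = 357513)
y(J) = 1 - J/19 (y(J) = J*(-1/19) + 1 = -J/19 + 1 = 1 - J/19)
(L + R)*y(1/(38 - 16)) = (1034 + 357513)*(1 - 1/(19*(38 - 16))) = 358547*(1 - 1/19/22) = 358547*(1 - 1/19*1/22) = 358547*(1 - 1/418) = 358547*(417/418) = 149514099/418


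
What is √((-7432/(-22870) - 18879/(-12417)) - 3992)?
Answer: 3*I*√993139844542084885/47329465 ≈ 63.168*I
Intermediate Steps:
√((-7432/(-22870) - 18879/(-12417)) - 3992) = √((-7432*(-1/22870) - 18879*(-1/12417)) - 3992) = √((3716/11435 + 6293/4139) - 3992) = √(87340979/47329465 - 3992) = √(-188851883301/47329465) = 3*I*√993139844542084885/47329465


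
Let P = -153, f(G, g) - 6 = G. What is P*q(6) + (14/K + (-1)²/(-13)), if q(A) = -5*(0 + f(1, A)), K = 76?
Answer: 2645423/494 ≈ 5355.1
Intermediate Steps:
f(G, g) = 6 + G
q(A) = -35 (q(A) = -5*(0 + (6 + 1)) = -5*(0 + 7) = -5*7 = -35)
P*q(6) + (14/K + (-1)²/(-13)) = -153*(-35) + (14/76 + (-1)²/(-13)) = 5355 + (14*(1/76) + 1*(-1/13)) = 5355 + (7/38 - 1/13) = 5355 + 53/494 = 2645423/494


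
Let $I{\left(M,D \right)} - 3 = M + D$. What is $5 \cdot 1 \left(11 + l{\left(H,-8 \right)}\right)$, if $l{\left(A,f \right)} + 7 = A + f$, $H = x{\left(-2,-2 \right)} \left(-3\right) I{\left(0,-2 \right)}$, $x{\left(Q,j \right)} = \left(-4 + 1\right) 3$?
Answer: $115$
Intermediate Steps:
$I{\left(M,D \right)} = 3 + D + M$ ($I{\left(M,D \right)} = 3 + \left(M + D\right) = 3 + \left(D + M\right) = 3 + D + M$)
$x{\left(Q,j \right)} = -9$ ($x{\left(Q,j \right)} = \left(-3\right) 3 = -9$)
$H = 27$ ($H = \left(-9\right) \left(-3\right) \left(3 - 2 + 0\right) = 27 \cdot 1 = 27$)
$l{\left(A,f \right)} = -7 + A + f$ ($l{\left(A,f \right)} = -7 + \left(A + f\right) = -7 + A + f$)
$5 \cdot 1 \left(11 + l{\left(H,-8 \right)}\right) = 5 \cdot 1 \left(11 - -12\right) = 5 \left(11 + 12\right) = 5 \cdot 23 = 115$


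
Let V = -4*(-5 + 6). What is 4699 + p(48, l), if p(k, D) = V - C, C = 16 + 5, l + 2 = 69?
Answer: 4674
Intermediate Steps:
l = 67 (l = -2 + 69 = 67)
V = -4 (V = -4*1 = -4)
C = 21
p(k, D) = -25 (p(k, D) = -4 - 1*21 = -4 - 21 = -25)
4699 + p(48, l) = 4699 - 25 = 4674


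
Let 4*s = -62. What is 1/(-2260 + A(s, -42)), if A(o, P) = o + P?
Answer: -2/4635 ≈ -0.00043150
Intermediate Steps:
s = -31/2 (s = (1/4)*(-62) = -31/2 ≈ -15.500)
A(o, P) = P + o
1/(-2260 + A(s, -42)) = 1/(-2260 + (-42 - 31/2)) = 1/(-2260 - 115/2) = 1/(-4635/2) = -2/4635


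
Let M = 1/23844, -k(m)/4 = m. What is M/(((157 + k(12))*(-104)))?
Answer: -1/270295584 ≈ -3.6997e-9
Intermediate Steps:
k(m) = -4*m
M = 1/23844 ≈ 4.1939e-5
M/(((157 + k(12))*(-104))) = 1/(23844*(((157 - 4*12)*(-104)))) = 1/(23844*(((157 - 48)*(-104)))) = 1/(23844*((109*(-104)))) = (1/23844)/(-11336) = (1/23844)*(-1/11336) = -1/270295584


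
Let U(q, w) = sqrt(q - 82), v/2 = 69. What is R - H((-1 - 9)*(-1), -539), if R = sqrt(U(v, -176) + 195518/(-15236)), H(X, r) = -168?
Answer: 168 + sqrt(-744728062 + 116067848*sqrt(14))/7618 ≈ 168.0 + 2.3129*I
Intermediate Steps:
v = 138 (v = 2*69 = 138)
U(q, w) = sqrt(-82 + q)
R = sqrt(-97759/7618 + 2*sqrt(14)) (R = sqrt(sqrt(-82 + 138) + 195518/(-15236)) = sqrt(sqrt(56) + 195518*(-1/15236)) = sqrt(2*sqrt(14) - 97759/7618) = sqrt(-97759/7618 + 2*sqrt(14)) ≈ 2.3129*I)
R - H((-1 - 9)*(-1), -539) = sqrt(-744728062 + 116067848*sqrt(14))/7618 - 1*(-168) = sqrt(-744728062 + 116067848*sqrt(14))/7618 + 168 = 168 + sqrt(-744728062 + 116067848*sqrt(14))/7618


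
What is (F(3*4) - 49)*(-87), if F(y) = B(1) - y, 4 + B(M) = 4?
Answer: 5307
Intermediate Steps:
B(M) = 0 (B(M) = -4 + 4 = 0)
F(y) = -y (F(y) = 0 - y = -y)
(F(3*4) - 49)*(-87) = (-3*4 - 49)*(-87) = (-1*12 - 49)*(-87) = (-12 - 49)*(-87) = -61*(-87) = 5307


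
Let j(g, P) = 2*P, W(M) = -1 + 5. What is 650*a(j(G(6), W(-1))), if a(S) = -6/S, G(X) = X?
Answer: -975/2 ≈ -487.50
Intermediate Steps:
W(M) = 4
650*a(j(G(6), W(-1))) = 650*(-6/(2*4)) = 650*(-6/8) = 650*(-6*⅛) = 650*(-¾) = -975/2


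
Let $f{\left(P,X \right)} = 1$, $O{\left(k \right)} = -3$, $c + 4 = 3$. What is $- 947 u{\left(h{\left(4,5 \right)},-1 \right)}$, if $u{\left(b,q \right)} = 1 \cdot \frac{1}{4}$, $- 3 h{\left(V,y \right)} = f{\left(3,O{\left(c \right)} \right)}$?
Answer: $- \frac{947}{4} \approx -236.75$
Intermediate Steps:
$c = -1$ ($c = -4 + 3 = -1$)
$h{\left(V,y \right)} = - \frac{1}{3}$ ($h{\left(V,y \right)} = \left(- \frac{1}{3}\right) 1 = - \frac{1}{3}$)
$u{\left(b,q \right)} = \frac{1}{4}$ ($u{\left(b,q \right)} = 1 \cdot \frac{1}{4} = \frac{1}{4}$)
$- 947 u{\left(h{\left(4,5 \right)},-1 \right)} = \left(-947\right) \frac{1}{4} = - \frac{947}{4}$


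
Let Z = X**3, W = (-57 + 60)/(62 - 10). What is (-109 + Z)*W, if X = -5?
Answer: -27/2 ≈ -13.500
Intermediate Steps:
W = 3/52 ≈ 0.057692
Z = -125 (Z = (-5)**3 = -125)
(-109 + Z)*W = (-109 - 125)*(3/52) = -234*3/52 = -27/2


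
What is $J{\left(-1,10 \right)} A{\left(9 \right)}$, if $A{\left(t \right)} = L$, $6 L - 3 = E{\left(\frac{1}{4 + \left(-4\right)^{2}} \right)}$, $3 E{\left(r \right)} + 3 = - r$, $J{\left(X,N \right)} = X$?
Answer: $- \frac{119}{360} \approx -0.33056$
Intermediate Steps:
$E{\left(r \right)} = -1 - \frac{r}{3}$ ($E{\left(r \right)} = -1 + \frac{\left(-1\right) r}{3} = -1 - \frac{r}{3}$)
$L = \frac{119}{360}$ ($L = \frac{1}{2} + \frac{-1 - \frac{1}{3 \left(4 + \left(-4\right)^{2}\right)}}{6} = \frac{1}{2} + \frac{-1 - \frac{1}{3 \left(4 + 16\right)}}{6} = \frac{1}{2} + \frac{-1 - \frac{1}{3 \cdot 20}}{6} = \frac{1}{2} + \frac{-1 - \frac{1}{60}}{6} = \frac{1}{2} + \frac{1}{6} \left(- \frac{61}{60}\right) = \frac{1}{2} - \frac{61}{360} = \frac{119}{360} \approx 0.33056$)
$A{\left(t \right)} = \frac{119}{360}$
$J{\left(-1,10 \right)} A{\left(9 \right)} = \left(-1\right) \frac{119}{360} = - \frac{119}{360}$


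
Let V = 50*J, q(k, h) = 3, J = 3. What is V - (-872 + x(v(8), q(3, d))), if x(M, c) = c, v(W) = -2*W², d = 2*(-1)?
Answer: 1019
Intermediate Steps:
d = -2
V = 150 (V = 50*3 = 150)
V - (-872 + x(v(8), q(3, d))) = 150 - (-872 + 3) = 150 - 1*(-869) = 150 + 869 = 1019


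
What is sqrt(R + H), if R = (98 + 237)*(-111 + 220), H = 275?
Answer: sqrt(36790) ≈ 191.81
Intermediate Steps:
R = 36515 (R = 335*109 = 36515)
sqrt(R + H) = sqrt(36515 + 275) = sqrt(36790)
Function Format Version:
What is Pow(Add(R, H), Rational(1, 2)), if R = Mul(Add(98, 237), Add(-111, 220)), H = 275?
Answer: Pow(36790, Rational(1, 2)) ≈ 191.81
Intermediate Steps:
R = 36515 (R = Mul(335, 109) = 36515)
Pow(Add(R, H), Rational(1, 2)) = Pow(Add(36515, 275), Rational(1, 2)) = Pow(36790, Rational(1, 2))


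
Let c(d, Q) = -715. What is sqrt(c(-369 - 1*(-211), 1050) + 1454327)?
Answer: 2*sqrt(363403) ≈ 1205.7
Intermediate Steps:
sqrt(c(-369 - 1*(-211), 1050) + 1454327) = sqrt(-715 + 1454327) = sqrt(1453612) = 2*sqrt(363403)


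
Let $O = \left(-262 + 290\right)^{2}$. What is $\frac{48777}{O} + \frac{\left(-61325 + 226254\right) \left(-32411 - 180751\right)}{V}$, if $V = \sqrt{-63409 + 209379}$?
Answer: $\frac{48777}{784} - \frac{17578297749 \sqrt{145970}}{72985} \approx -9.2018 \cdot 10^{7}$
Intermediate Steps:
$O = 784$ ($O = 28^{2} = 784$)
$V = \sqrt{145970} \approx 382.06$
$\frac{48777}{O} + \frac{\left(-61325 + 226254\right) \left(-32411 - 180751\right)}{V} = \frac{48777}{784} + \frac{\left(-61325 + 226254\right) \left(-32411 - 180751\right)}{\sqrt{145970}} = 48777 \cdot \frac{1}{784} + 164929 \left(-213162\right) \frac{\sqrt{145970}}{145970} = \frac{48777}{784} - 35156595498 \frac{\sqrt{145970}}{145970} = \frac{48777}{784} - \frac{17578297749 \sqrt{145970}}{72985}$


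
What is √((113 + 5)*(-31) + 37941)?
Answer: √34283 ≈ 185.16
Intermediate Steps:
√((113 + 5)*(-31) + 37941) = √(118*(-31) + 37941) = √(-3658 + 37941) = √34283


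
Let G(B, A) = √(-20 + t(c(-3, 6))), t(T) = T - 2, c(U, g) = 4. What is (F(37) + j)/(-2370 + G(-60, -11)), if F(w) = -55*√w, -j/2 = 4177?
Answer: (8354 + 55*√37)/(2370 - 3*I*√2) ≈ 3.666 + 0.0065627*I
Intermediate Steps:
j = -8354 (j = -2*4177 = -8354)
t(T) = -2 + T
G(B, A) = 3*I*√2 (G(B, A) = √(-20 + (-2 + 4)) = √(-20 + 2) = √(-18) = 3*I*√2)
(F(37) + j)/(-2370 + G(-60, -11)) = (-55*√37 - 8354)/(-2370 + 3*I*√2) = (-8354 - 55*√37)/(-2370 + 3*I*√2)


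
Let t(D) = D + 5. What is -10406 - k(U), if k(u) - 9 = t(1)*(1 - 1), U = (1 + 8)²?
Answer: -10415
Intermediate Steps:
U = 81 (U = 9² = 81)
t(D) = 5 + D
k(u) = 9 (k(u) = 9 + (5 + 1)*(1 - 1) = 9 + 6*0 = 9 + 0 = 9)
-10406 - k(U) = -10406 - 1*9 = -10406 - 9 = -10415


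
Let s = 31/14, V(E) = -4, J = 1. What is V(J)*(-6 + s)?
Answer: 106/7 ≈ 15.143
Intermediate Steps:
s = 31/14 (s = 31*(1/14) = 31/14 ≈ 2.2143)
V(J)*(-6 + s) = -4*(-6 + 31/14) = -4*(-53/14) = 106/7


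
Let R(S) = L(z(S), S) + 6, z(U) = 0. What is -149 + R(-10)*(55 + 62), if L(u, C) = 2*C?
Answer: -1787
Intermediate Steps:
R(S) = 6 + 2*S (R(S) = 2*S + 6 = 6 + 2*S)
-149 + R(-10)*(55 + 62) = -149 + (6 + 2*(-10))*(55 + 62) = -149 + (6 - 20)*117 = -149 - 14*117 = -149 - 1638 = -1787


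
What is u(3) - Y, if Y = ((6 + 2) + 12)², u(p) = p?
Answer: -397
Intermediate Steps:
Y = 400 (Y = (8 + 12)² = 20² = 400)
u(3) - Y = 3 - 1*400 = 3 - 400 = -397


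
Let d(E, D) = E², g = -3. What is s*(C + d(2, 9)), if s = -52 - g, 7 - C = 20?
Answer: 441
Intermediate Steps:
C = -13 (C = 7 - 1*20 = 7 - 20 = -13)
s = -49 (s = -52 - 1*(-3) = -52 + 3 = -49)
s*(C + d(2, 9)) = -49*(-13 + 2²) = -49*(-13 + 4) = -49*(-9) = 441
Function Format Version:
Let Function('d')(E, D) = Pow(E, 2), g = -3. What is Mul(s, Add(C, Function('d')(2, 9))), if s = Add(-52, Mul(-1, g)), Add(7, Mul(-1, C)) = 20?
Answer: 441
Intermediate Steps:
C = -13 (C = Add(7, Mul(-1, 20)) = Add(7, -20) = -13)
s = -49 (s = Add(-52, Mul(-1, -3)) = Add(-52, 3) = -49)
Mul(s, Add(C, Function('d')(2, 9))) = Mul(-49, Add(-13, Pow(2, 2))) = Mul(-49, Add(-13, 4)) = Mul(-49, -9) = 441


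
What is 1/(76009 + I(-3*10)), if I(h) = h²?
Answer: 1/76909 ≈ 1.3002e-5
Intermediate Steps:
1/(76009 + I(-3*10)) = 1/(76009 + (-3*10)²) = 1/(76009 + (-30)²) = 1/(76009 + 900) = 1/76909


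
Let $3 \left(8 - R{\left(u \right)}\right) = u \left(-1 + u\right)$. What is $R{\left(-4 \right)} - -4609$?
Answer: $\frac{13831}{3} \approx 4610.3$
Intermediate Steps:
$R{\left(u \right)} = 8 - \frac{u \left(-1 + u\right)}{3}$
$R{\left(-4 \right)} - -4609 = \left(8 - \frac{\left(-4\right)^{2}}{3} + \frac{1}{3} \left(-4\right)\right) - -4609 = \left(8 - \frac{16}{3} - \frac{4}{3}\right) + 4609 = \frac{4}{3} + 4609 = \frac{13831}{3}$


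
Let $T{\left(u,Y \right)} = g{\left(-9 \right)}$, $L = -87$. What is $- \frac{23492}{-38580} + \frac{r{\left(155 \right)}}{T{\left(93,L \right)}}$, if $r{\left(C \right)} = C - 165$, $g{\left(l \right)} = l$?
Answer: $\frac{49769}{28935} \approx 1.72$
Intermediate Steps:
$r{\left(C \right)} = -165 + C$
$T{\left(u,Y \right)} = -9$
$- \frac{23492}{-38580} + \frac{r{\left(155 \right)}}{T{\left(93,L \right)}} = - \frac{23492}{-38580} + \frac{-165 + 155}{-9} = \left(-23492\right) \left(- \frac{1}{38580}\right) - - \frac{10}{9} = \frac{5873}{9645} + \frac{10}{9} = \frac{49769}{28935}$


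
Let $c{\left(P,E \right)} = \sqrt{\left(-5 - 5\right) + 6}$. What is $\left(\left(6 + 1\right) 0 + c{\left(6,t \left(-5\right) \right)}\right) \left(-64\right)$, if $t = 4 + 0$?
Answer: $- 128 i \approx - 128.0 i$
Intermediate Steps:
$t = 4$
$c{\left(P,E \right)} = 2 i$ ($c{\left(P,E \right)} = \sqrt{-10 + 6} = \sqrt{-4} = 2 i$)
$\left(\left(6 + 1\right) 0 + c{\left(6,t \left(-5\right) \right)}\right) \left(-64\right) = \left(\left(6 + 1\right) 0 + 2 i\right) \left(-64\right) = \left(7 \cdot 0 + 2 i\right) \left(-64\right) = \left(0 + 2 i\right) \left(-64\right) = 2 i \left(-64\right) = - 128 i$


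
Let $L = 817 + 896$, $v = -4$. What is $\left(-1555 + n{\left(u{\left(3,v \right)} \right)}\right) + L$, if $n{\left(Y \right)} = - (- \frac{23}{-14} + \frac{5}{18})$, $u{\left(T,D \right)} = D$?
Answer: $\frac{9833}{63} \approx 156.08$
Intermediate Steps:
$L = 1713$
$n{\left(Y \right)} = - \frac{121}{63}$ ($n{\left(Y \right)} = - (\left(-23\right) \left(- \frac{1}{14}\right) + 5 \cdot \frac{1}{18}) = - (\frac{23}{14} + \frac{5}{18}) = \left(-1\right) \frac{121}{63} = - \frac{121}{63}$)
$\left(-1555 + n{\left(u{\left(3,v \right)} \right)}\right) + L = \left(-1555 - \frac{121}{63}\right) + 1713 = - \frac{98086}{63} + 1713 = \frac{9833}{63}$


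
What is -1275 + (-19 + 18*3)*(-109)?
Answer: -5090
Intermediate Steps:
-1275 + (-19 + 18*3)*(-109) = -1275 + (-19 + 54)*(-109) = -1275 + 35*(-109) = -1275 - 3815 = -5090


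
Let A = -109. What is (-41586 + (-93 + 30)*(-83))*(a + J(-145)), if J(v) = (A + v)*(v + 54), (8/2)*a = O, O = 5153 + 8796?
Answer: -3868566585/4 ≈ -9.6714e+8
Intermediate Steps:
O = 13949
a = 13949/4 (a = (¼)*13949 = 13949/4 ≈ 3487.3)
J(v) = (-109 + v)*(54 + v) (J(v) = (-109 + v)*(v + 54) = (-109 + v)*(54 + v))
(-41586 + (-93 + 30)*(-83))*(a + J(-145)) = (-41586 + (-93 + 30)*(-83))*(13949/4 + (-5886 + (-145)² - 55*(-145))) = (-41586 - 63*(-83))*(13949/4 + (-5886 + 21025 + 7975)) = (-41586 + 5229)*(13949/4 + 23114) = -36357*106405/4 = -3868566585/4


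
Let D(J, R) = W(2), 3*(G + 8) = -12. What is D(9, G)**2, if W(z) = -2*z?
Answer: 16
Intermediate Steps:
G = -12 (G = -8 + (1/3)*(-12) = -8 - 4 = -12)
D(J, R) = -4 (D(J, R) = -2*2 = -4)
D(9, G)**2 = (-4)**2 = 16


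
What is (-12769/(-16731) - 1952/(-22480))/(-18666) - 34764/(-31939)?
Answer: 15253203194348567/14014280292153570 ≈ 1.0884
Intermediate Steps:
(-12769/(-16731) - 1952/(-22480))/(-18666) - 34764/(-31939) = (-12769*(-1/16731) - 1952*(-1/22480))*(-1/18666) - 34764*(-1/31939) = (12769/16731 + 122/1405)*(-1/18666) + 34764/31939 = (19981627/23507055)*(-1/18666) + 34764/31939 = -19981627/438782688630 + 34764/31939 = 15253203194348567/14014280292153570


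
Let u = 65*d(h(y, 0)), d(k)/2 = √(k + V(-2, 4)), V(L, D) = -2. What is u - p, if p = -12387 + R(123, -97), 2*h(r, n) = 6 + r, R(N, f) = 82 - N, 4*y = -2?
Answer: 12428 + 65*√3 ≈ 12541.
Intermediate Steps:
y = -½ (y = (¼)*(-2) = -½ ≈ -0.50000)
h(r, n) = 3 + r/2 (h(r, n) = (6 + r)/2 = 3 + r/2)
d(k) = 2*√(-2 + k) (d(k) = 2*√(k - 2) = 2*√(-2 + k))
p = -12428 (p = -12387 + (82 - 1*123) = -12387 + (82 - 123) = -12387 - 41 = -12428)
u = 65*√3 (u = 65*(2*√(-2 + (3 + (½)*(-½)))) = 65*(2*√(-2 + (3 - ¼))) = 65*(2*√(-2 + 11/4)) = 65*(2*√(¾)) = 65*(2*(√3/2)) = 65*√3 ≈ 112.58)
u - p = 65*√3 - 1*(-12428) = 65*√3 + 12428 = 12428 + 65*√3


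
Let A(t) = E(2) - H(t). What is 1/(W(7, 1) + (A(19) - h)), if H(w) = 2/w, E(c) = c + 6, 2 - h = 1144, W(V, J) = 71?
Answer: 19/23197 ≈ 0.00081907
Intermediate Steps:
h = -1142 (h = 2 - 1*1144 = 2 - 1144 = -1142)
E(c) = 6 + c
A(t) = 8 - 2/t (A(t) = (6 + 2) - 2/t = 8 - 2/t)
1/(W(7, 1) + (A(19) - h)) = 1/(71 + ((8 - 2/19) - 1*(-1142))) = 1/(71 + ((8 - 2*1/19) + 1142)) = 1/(71 + ((8 - 2/19) + 1142)) = 1/(71 + (150/19 + 1142)) = 1/(71 + 21848/19) = 1/(23197/19) = 19/23197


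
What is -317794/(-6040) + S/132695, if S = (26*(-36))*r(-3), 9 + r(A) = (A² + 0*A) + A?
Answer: 843732703/16029556 ≈ 52.636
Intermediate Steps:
r(A) = -9 + A + A² (r(A) = -9 + ((A² + 0*A) + A) = -9 + ((A² + 0) + A) = -9 + (A² + A) = -9 + (A + A²) = -9 + A + A²)
S = 2808 (S = (26*(-36))*(-9 - 3 + (-3)²) = -936*(-9 - 3 + 9) = -936*(-3) = 2808)
-317794/(-6040) + S/132695 = -317794/(-6040) + 2808/132695 = -317794*(-1/6040) + 2808*(1/132695) = 158897/3020 + 2808/132695 = 843732703/16029556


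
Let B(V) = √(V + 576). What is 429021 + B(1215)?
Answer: 429021 + 3*√199 ≈ 4.2906e+5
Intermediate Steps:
B(V) = √(576 + V)
429021 + B(1215) = 429021 + √(576 + 1215) = 429021 + √1791 = 429021 + 3*√199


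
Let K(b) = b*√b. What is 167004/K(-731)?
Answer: 167004*I*√731/534361 ≈ 8.4499*I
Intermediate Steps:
K(b) = b^(3/2)
167004/K(-731) = 167004/((-731)^(3/2)) = 167004/((-731*I*√731)) = 167004*(I*√731/534361) = 167004*I*√731/534361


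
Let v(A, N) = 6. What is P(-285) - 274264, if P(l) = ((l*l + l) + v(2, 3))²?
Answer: 6551980652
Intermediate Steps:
P(l) = (6 + l + l²)² (P(l) = ((l*l + l) + 6)² = ((l² + l) + 6)² = ((l + l²) + 6)² = (6 + l + l²)²)
P(-285) - 274264 = (6 - 285 + (-285)²)² - 274264 = (6 - 285 + 81225)² - 274264 = 80946² - 274264 = 6552254916 - 274264 = 6551980652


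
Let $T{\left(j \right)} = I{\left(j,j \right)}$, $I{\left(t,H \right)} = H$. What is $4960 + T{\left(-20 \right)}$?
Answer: $4940$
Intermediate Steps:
$T{\left(j \right)} = j$
$4960 + T{\left(-20 \right)} = 4960 - 20 = 4940$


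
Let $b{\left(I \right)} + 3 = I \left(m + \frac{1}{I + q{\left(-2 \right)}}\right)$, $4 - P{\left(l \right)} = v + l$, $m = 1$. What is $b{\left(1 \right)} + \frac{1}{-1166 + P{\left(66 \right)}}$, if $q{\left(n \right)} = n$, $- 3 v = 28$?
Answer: $- \frac{10971}{3656} \approx -3.0008$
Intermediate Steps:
$v = - \frac{28}{3}$ ($v = \left(- \frac{1}{3}\right) 28 = - \frac{28}{3} \approx -9.3333$)
$P{\left(l \right)} = \frac{40}{3} - l$ ($P{\left(l \right)} = 4 - \left(- \frac{28}{3} + l\right) = \frac{40}{3} - l$)
$b{\left(I \right)} = -3 + I \left(1 + \frac{1}{-2 + I}\right)$ ($b{\left(I \right)} = -3 + I \left(1 + \frac{1}{I - 2}\right) = -3 + I \left(1 + \frac{1}{-2 + I}\right)$)
$b{\left(1 \right)} + \frac{1}{-1166 + P{\left(66 \right)}} = \frac{6 + 1^{2} - 4}{-2 + 1} + \frac{1}{-1166 + \left(\frac{40}{3} - 66\right)} = \frac{6 + 1 - 4}{-1} + \frac{1}{-1166 + \left(\frac{40}{3} - 66\right)} = \left(-1\right) 3 + \frac{1}{-1166 - \frac{158}{3}} = -3 + \frac{1}{- \frac{3656}{3}} = -3 - \frac{3}{3656} = - \frac{10971}{3656}$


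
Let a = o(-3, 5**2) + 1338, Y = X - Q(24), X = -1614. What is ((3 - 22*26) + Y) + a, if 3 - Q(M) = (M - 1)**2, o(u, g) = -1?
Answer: -320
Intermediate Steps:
Q(M) = 3 - (-1 + M)**2 (Q(M) = 3 - (M - 1)**2 = 3 - (-1 + M)**2)
Y = -1088 (Y = -1614 - (3 - (-1 + 24)**2) = -1614 - (3 - 1*23**2) = -1614 - (3 - 1*529) = -1614 - (3 - 529) = -1614 - 1*(-526) = -1614 + 526 = -1088)
a = 1337 (a = -1 + 1338 = 1337)
((3 - 22*26) + Y) + a = ((3 - 22*26) - 1088) + 1337 = ((3 - 572) - 1088) + 1337 = (-569 - 1088) + 1337 = -1657 + 1337 = -320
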